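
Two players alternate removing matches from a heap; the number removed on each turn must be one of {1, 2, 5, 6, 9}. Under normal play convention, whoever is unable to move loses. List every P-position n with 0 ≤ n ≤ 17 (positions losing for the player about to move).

n :  0  1  2  3  4  5  6  7  8  9 10 11 12 13 14 15 16 17
G :  0  1  2  0  1  2  3  0  1  2  0  1  2  3  0  1  2  0
P-positions are exactly the n with G(n) = 0.

0, 3, 7, 10, 14, 17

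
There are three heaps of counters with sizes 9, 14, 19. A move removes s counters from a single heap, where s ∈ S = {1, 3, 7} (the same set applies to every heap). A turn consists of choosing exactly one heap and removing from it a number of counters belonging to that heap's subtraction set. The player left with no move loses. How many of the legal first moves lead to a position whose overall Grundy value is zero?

All heaps use S = {1, 3, 7}:
G(0) = 0
G(1) = mex{0} = 1
G(2) = mex{1} = 0
G(3) = mex{0,0} = 1
G(4) = mex{1,1} = 0
G(5) = mex{0,0} = 1
G(6) = mex{1,1} = 0
G(7) = mex{0,0,0} = 1
G(8) = mex{1,1,1} = 0
G(9) = mex{0,0,0} = 1
G(10) = mex{1,1,1} = 0
G(11) = mex{0,0,0} = 1
G(12) = mex{1,1,1} = 0
G(13) = mex{0,0,0} = 1
G(14) = mex{1,1,1} = 0
G(15) = mex{0,0,0} = 1
G(16) = mex{1,1,1} = 0
G(17) = mex{0,0,0} = 1
G(18) = mex{1,1,1} = 0
G(19) = mex{0,0,0} = 1
Heap A: G(9) = 1.
Heap B: G(14) = 0.
Heap C: G(19) = 1.
Combined Grundy value = 1 ⊕ 0 ⊕ 1 = 0.
A winning move leaves total XOR = 0, i.e. changes one component's Grundy value g to g ⊕ X where X is the current total.
Heap A: target g' = 1⊕0 = 1, but every legal move changes the Grundy value (mex property), so 0 moves.
Heap B: target g' = 0⊕0 = 0, but every legal move changes the Grundy value (mex property), so 0 moves.
Heap C: target g' = 1⊕0 = 1, but every legal move changes the Grundy value (mex property), so 0 moves.

0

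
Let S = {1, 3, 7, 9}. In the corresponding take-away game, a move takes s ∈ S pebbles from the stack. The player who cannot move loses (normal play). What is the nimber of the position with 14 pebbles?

0

n :  0  1  2  3  4  5  6  7  8  9 10 11 12 13 14
G :  0  1  0  1  0  1  0  1  0  1  0  1  0  1  0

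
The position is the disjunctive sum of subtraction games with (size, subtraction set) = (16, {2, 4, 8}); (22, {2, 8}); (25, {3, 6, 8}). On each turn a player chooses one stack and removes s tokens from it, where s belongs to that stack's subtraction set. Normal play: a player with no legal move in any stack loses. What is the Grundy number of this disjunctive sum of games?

Stack A, S = {2, 4, 8}:
G(0) = 0
G(1) = mex{} = 0
G(2) = mex{0} = 1
G(3) = mex{0} = 1
G(4) = mex{1,0} = 2
G(5) = mex{1,0} = 2
G(6) = mex{2,1} = 0
G(7) = mex{2,1} = 0
G(8) = mex{0,2,0} = 1
G(9) = mex{0,2,0} = 1
G(10) = mex{1,0,1} = 2
G(11) = mex{1,0,1} = 2
G(12) = mex{2,1,2} = 0
G(13) = mex{2,1,2} = 0
G(14) = mex{0,2,0} = 1
G(15) = mex{0,2,0} = 1
G(16) = mex{1,0,1} = 2
G_A(16) = 2.
Stack B, S = {2, 8}:
n :  0  1  2  3  4  5  6  7  8  9 10 11 12 13 14 15 16 17 18 19 20 21 22
G :  0  0  1  1  0  0  1  1  2  2  0  0  1  1  0  0  1  1  2  2  0  0  1
G_B(22) = 1.
Stack C, S = {3, 6, 8}:
n :  0  1  2  3  4  5  6  7  8  9 10 11 12 13 14 15 16 17 18 19 20 21 22 23 24 25
G :  0  0  0  1  1  1  2  2  2  3  3  0  0  0  1  1  1  2  2  2  3  3  0  0  0  1
G_C(25) = 1.
Combined Grundy value = 2 ⊕ 1 ⊕ 1 = 2.

2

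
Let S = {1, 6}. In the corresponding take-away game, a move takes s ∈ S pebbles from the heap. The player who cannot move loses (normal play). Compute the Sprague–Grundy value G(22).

G(0) = 0
G(1) = mex{0} = 1
G(2) = mex{1} = 0
G(3) = mex{0} = 1
G(4) = mex{1} = 0
G(5) = mex{0} = 1
G(6) = mex{1,0} = 2
G(7) = mex{2,1} = 0
G(8) = mex{0,0} = 1
G(9) = mex{1,1} = 0
G(10) = mex{0,0} = 1
G(11) = mex{1,1} = 0
G(12) = mex{0,2} = 1
G(13) = mex{1,0} = 2
G(14) = mex{2,1} = 0
G(15) = mex{0,0} = 1
G(16) = mex{1,1} = 0
G(17) = mex{0,0} = 1
G(18) = mex{1,1} = 0
G(19) = mex{0,2} = 1
G(20) = mex{1,0} = 2
G(21) = mex{2,1} = 0
G(22) = mex{0,0} = 1

1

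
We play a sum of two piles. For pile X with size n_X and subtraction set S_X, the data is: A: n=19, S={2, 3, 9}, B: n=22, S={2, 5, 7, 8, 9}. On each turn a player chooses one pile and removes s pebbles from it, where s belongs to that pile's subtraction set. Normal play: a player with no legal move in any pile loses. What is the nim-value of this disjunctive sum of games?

3

Pile A, S = {2, 3, 9}:
n :  0  1  2  3  4  5  6  7  8  9 10 11 12 13 14 15 16 17 18 19
G :  0  0  1  1  2  0  0  1  1  2  2  0  0  1  1  2  0  0  1  1
G_A(19) = 1.
Pile B, S = {2, 5, 7, 8, 9}:
n :  0  1  2  3  4  5  6  7  8  9 10 11 12 13 14 15 16 17 18 19 20 21 22
G :  0  0  1  1  0  2  1  3  2  2  3  3  4  4  0  0  1  1  0  2  1  3  2
G_B(22) = 2.
Combined Grundy value = 1 ⊕ 2 = 3.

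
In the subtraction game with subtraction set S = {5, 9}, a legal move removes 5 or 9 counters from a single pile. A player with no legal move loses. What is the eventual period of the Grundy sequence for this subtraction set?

14

n :  0  1  2  3  4  5  6  7  8  9 10 11 12 13 14 15 16 17 18 19 20 21 22 23 24 25 26 27 28 29
G :  0  0  0  0  0  1  1  1  1  1  2  2  2  2  0  0  0  0  0  1  1  1  1  1  2  2  2  2  0  0
G(n+14) = G(n) holds for n = 0,…,8 (a full window of length max(S) = 9), so the sequence is purely periodic with period 14.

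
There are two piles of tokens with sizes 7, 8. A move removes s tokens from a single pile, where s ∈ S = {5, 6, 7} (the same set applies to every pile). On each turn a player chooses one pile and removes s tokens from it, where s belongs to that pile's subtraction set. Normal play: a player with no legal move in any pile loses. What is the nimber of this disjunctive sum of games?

All piles use S = {5, 6, 7}:
G(0) = 0
G(1) = mex{} = 0
G(2) = mex{} = 0
G(3) = mex{} = 0
G(4) = mex{} = 0
G(5) = mex{0} = 1
G(6) = mex{0,0} = 1
G(7) = mex{0,0,0} = 1
G(8) = mex{0,0,0} = 1
Pile A: G(7) = 1.
Pile B: G(8) = 1.
Combined Grundy value = 1 ⊕ 1 = 0.

0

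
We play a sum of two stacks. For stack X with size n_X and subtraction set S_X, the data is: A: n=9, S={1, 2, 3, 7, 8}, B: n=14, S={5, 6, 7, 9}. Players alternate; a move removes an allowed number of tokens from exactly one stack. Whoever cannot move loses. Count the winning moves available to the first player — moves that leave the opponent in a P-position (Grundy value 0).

0

Stack A, S = {1, 2, 3, 7, 8}:
G(0) = 0
G(1) = mex{0} = 1
G(2) = mex{1,0} = 2
G(3) = mex{2,1,0} = 3
G(4) = mex{3,2,1} = 0
G(5) = mex{0,3,2} = 1
G(6) = mex{1,0,3} = 2
G(7) = mex{2,1,0,0} = 3
G(8) = mex{3,2,1,1,0} = 4
G(9) = mex{4,3,2,2,1} = 0
G_A(9) = 0.
Stack B, S = {5, 6, 7, 9}:
G(0) = 0
G(1) = mex{} = 0
G(2) = mex{} = 0
G(3) = mex{} = 0
G(4) = mex{} = 0
G(5) = mex{0} = 1
G(6) = mex{0,0} = 1
G(7) = mex{0,0,0} = 1
G(8) = mex{0,0,0} = 1
G(9) = mex{0,0,0,0} = 1
G(10) = mex{1,0,0,0} = 2
G(11) = mex{1,1,0,0} = 2
G(12) = mex{1,1,1,0} = 2
G(13) = mex{1,1,1,0} = 2
G(14) = mex{1,1,1,1} = 0
G_B(14) = 0.
Combined Grundy value = 0 ⊕ 0 = 0.
A winning move leaves total XOR = 0, i.e. changes one component's Grundy value g to g ⊕ X where X is the current total.
Stack A: target g' = 0⊕0 = 0, but every legal move changes the Grundy value (mex property), so 0 moves.
Stack B: target g' = 0⊕0 = 0, but every legal move changes the Grundy value (mex property), so 0 moves.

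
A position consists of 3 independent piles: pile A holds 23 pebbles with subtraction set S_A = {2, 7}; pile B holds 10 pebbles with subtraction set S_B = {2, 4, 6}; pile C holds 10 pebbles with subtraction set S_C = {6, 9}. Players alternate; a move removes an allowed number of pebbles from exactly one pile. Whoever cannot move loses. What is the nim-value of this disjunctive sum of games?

0

Pile A, S = {2, 7}:
G(0) = 0
G(1) = mex{} = 0
G(2) = mex{0} = 1
G(3) = mex{0} = 1
G(4) = mex{1} = 0
G(5) = mex{1} = 0
G(6) = mex{0} = 1
G(7) = mex{0,0} = 1
G(8) = mex{1,0} = 2
G(9) = mex{1,1} = 0
G(10) = mex{2,1} = 0
G(11) = mex{0,0} = 1
G(12) = mex{0,0} = 1
G(13) = mex{1,1} = 0
G(14) = mex{1,1} = 0
G(15) = mex{0,2} = 1
G(16) = mex{0,0} = 1
G(17) = mex{1,0} = 2
G(18) = mex{1,1} = 0
G(19) = mex{2,1} = 0
G(20) = mex{0,0} = 1
G(21) = mex{0,0} = 1
G(22) = mex{1,1} = 0
G(23) = mex{1,1} = 0
G_A(23) = 0.
Pile B, S = {2, 4, 6}:
n :  0  1  2  3  4  5  6  7  8  9 10
G :  0  0  1  1  2  2  3  3  0  0  1
G_B(10) = 1.
Pile C, S = {6, 9}:
G(0) = 0
G(1) = mex{} = 0
G(2) = mex{} = 0
G(3) = mex{} = 0
G(4) = mex{} = 0
G(5) = mex{} = 0
G(6) = mex{0} = 1
G(7) = mex{0} = 1
G(8) = mex{0} = 1
G(9) = mex{0,0} = 1
G(10) = mex{0,0} = 1
G_C(10) = 1.
Combined Grundy value = 0 ⊕ 1 ⊕ 1 = 0.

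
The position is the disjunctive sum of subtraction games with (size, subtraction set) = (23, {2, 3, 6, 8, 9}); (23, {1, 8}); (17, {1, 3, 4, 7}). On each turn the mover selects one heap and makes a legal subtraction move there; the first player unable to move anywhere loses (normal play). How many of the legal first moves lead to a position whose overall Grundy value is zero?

2

Heap A, S = {2, 3, 6, 8, 9}:
n :  0  1  2  3  4  5  6  7  8  9 10 11 12 13 14 15 16 17 18 19 20 21 22 23
G :  0  0  1  1  2  0  3  1  2  2  3  3  0  4  1  5  0  0  1  1  2  2  3  3
G_A(23) = 3.
Heap B, S = {1, 8}:
n :  0  1  2  3  4  5  6  7  8  9 10 11 12 13 14 15 16 17 18 19 20 21 22 23
G :  0  1  0  1  0  1  0  1  2  0  1  0  1  0  1  0  1  2  0  1  0  1  0  1
G_B(23) = 1.
Heap C, S = {1, 3, 4, 7}:
n :  0  1  2  3  4  5  6  7  8  9 10 11 12 13 14 15 16 17
G :  0  1  0  1  2  3  2  3  0  1  0  1  2  3  2  3  0  1
G_C(17) = 1.
Combined Grundy value = 3 ⊕ 1 ⊕ 1 = 3.
A winning move leaves total XOR = 0, i.e. changes one component's Grundy value g to g ⊕ X where X is the current total.
Heap A: need g' = 3⊕3 = 0. Options: 23−2→G=2, 23−3→G=2, 23−6→G=0, 23−8→G=5, 23−9→G=1. Hits: 1.
Heap B: need g' = 1⊕3 = 2. Options: 23−1→G=0, 23−8→G=0. Hits: 0.
Heap C: need g' = 1⊕3 = 2. Options: 17−1→G=0, 17−3→G=2, 17−4→G=3, 17−7→G=0. Hits: 1.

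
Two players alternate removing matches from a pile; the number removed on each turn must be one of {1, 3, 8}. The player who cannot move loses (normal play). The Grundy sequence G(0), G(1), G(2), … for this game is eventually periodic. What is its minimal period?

n :  0  1  2  3  4  5  6  7  8  9 10 11 12 13 14 15 16 17 18 19 20 21 22 23
G :  0  1  0  1  0  1  0  1  2  3  2  0  1  0  1  0  1  0  1  2  3  2  0  1
G(n+11) = G(n) holds for n = 0,…,7 (a full window of length max(S) = 8), so the sequence is purely periodic with period 11.

11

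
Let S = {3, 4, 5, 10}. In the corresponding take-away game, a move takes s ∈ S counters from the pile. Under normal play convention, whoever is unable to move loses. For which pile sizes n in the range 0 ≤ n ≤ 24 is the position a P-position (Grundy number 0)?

G(0) = 0
G(1) = mex{} = 0
G(2) = mex{} = 0
G(3) = mex{0} = 1
G(4) = mex{0,0} = 1
G(5) = mex{0,0,0} = 1
G(6) = mex{1,0,0} = 2
G(7) = mex{1,1,0} = 2
G(8) = mex{1,1,1} = 0
G(9) = mex{2,1,1} = 0
G(10) = mex{2,2,1,0} = 3
G(11) = mex{0,2,2,0} = 1
G(12) = mex{0,0,2,0} = 1
G(13) = mex{3,0,0,1} = 2
G(14) = mex{1,3,0,1} = 2
G(15) = mex{1,1,3,1} = 0
G(16) = mex{2,1,1,2} = 0
G(17) = mex{2,2,1,2} = 0
G(18) = mex{0,2,2,0} = 1
G(19) = mex{0,0,2,0} = 1
G(20) = mex{0,0,0,3} = 1
G(21) = mex{1,0,0,1} = 2
G(22) = mex{1,1,0,1} = 2
G(23) = mex{1,1,1,2} = 0
G(24) = mex{2,1,1,2} = 0
P-positions are exactly the n with G(n) = 0.

0, 1, 2, 8, 9, 15, 16, 17, 23, 24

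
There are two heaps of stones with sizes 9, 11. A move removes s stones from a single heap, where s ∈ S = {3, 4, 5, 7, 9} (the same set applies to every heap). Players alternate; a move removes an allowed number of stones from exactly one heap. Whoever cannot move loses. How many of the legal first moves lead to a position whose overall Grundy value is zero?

0

All heaps use S = {3, 4, 5, 7, 9}:
n :  0  1  2  3  4  5  6  7  8  9 10 11
G :  0  0  0  1  1  1  2  2  2  3  3  3
Heap A: G(9) = 3.
Heap B: G(11) = 3.
Combined Grundy value = 3 ⊕ 3 = 0.
A winning move leaves total XOR = 0, i.e. changes one component's Grundy value g to g ⊕ X where X is the current total.
Heap A: target g' = 3⊕0 = 3, but every legal move changes the Grundy value (mex property), so 0 moves.
Heap B: target g' = 3⊕0 = 3, but every legal move changes the Grundy value (mex property), so 0 moves.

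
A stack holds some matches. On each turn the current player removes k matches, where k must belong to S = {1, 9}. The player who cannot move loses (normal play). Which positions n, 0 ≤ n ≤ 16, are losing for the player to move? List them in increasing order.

n :  0  1  2  3  4  5  6  7  8  9 10 11 12 13 14 15 16
G :  0  1  0  1  0  1  0  1  0  1  0  1  0  1  0  1  0
P-positions are exactly the n with G(n) = 0.

0, 2, 4, 6, 8, 10, 12, 14, 16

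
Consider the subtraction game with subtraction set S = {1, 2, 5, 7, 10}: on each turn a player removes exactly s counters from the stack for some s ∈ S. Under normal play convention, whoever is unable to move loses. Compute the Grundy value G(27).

0

G(0) = 0
G(1) = mex{0} = 1
G(2) = mex{1,0} = 2
G(3) = mex{2,1} = 0
G(4) = mex{0,2} = 1
G(5) = mex{1,0,0} = 2
G(6) = mex{2,1,1} = 0
G(7) = mex{0,2,2,0} = 1
G(8) = mex{1,0,0,1} = 2
G(9) = mex{2,1,1,2} = 0
G(10) = mex{0,2,2,0,0} = 1
G(11) = mex{1,0,0,1,1} = 2
G(12) = mex{2,1,1,2,2} = 0
G(13) = mex{0,2,2,0,0} = 1
G(14) = mex{1,0,0,1,1} = 2
G(15) = mex{2,1,1,2,2} = 0
G(16) = mex{0,2,2,0,0} = 1
G(17) = mex{1,0,0,1,1} = 2
G(18) = mex{2,1,1,2,2} = 0
G(19) = mex{0,2,2,0,0} = 1
G(20) = mex{1,0,0,1,1} = 2
G(21) = mex{2,1,1,2,2} = 0
G(22) = mex{0,2,2,0,0} = 1
G(23) = mex{1,0,0,1,1} = 2
G(24) = mex{2,1,1,2,2} = 0
G(25) = mex{0,2,2,0,0} = 1
G(26) = mex{1,0,0,1,1} = 2
G(27) = mex{2,1,1,2,2} = 0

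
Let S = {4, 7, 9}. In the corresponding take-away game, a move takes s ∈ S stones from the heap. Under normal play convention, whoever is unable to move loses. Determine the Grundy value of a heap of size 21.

G(0) = 0
G(1) = mex{} = 0
G(2) = mex{} = 0
G(3) = mex{} = 0
G(4) = mex{0} = 1
G(5) = mex{0} = 1
G(6) = mex{0} = 1
G(7) = mex{0,0} = 1
G(8) = mex{1,0} = 2
G(9) = mex{1,0,0} = 2
G(10) = mex{1,0,0} = 2
G(11) = mex{1,1,0} = 2
G(12) = mex{2,1,0} = 3
G(13) = mex{2,1,1} = 0
G(14) = mex{2,1,1} = 0
G(15) = mex{2,2,1} = 0
G(16) = mex{3,2,1} = 0
G(17) = mex{0,2,2} = 1
G(18) = mex{0,2,2} = 1
G(19) = mex{0,3,2} = 1
G(20) = mex{0,0,2} = 1
G(21) = mex{1,0,3} = 2

2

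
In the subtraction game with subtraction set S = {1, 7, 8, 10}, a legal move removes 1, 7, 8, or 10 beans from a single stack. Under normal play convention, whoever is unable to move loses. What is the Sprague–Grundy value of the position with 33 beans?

n :  0  1  2  3  4  5  6  7  8  9 10 11 12 13 14 15 16 17 18 19 20 21 22 23 24 25 26 27 28 29 30 31 32 33
G :  0  1  0  1  0  1  0  1  2  3  2  3  2  3  2  0  1  0  1  0  1  0  1  2  3  2  3  2  3  2  0  1  0  1

1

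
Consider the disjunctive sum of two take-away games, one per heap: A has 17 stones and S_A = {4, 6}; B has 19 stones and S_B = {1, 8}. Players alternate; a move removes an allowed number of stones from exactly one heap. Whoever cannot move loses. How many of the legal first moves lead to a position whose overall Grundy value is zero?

Heap A, S = {4, 6}:
G(0) = 0
G(1) = mex{} = 0
G(2) = mex{} = 0
G(3) = mex{} = 0
G(4) = mex{0} = 1
G(5) = mex{0} = 1
G(6) = mex{0,0} = 1
G(7) = mex{0,0} = 1
G(8) = mex{1,0} = 2
G(9) = mex{1,0} = 2
G(10) = mex{1,1} = 0
G(11) = mex{1,1} = 0
G(12) = mex{2,1} = 0
G(13) = mex{2,1} = 0
G(14) = mex{0,2} = 1
G(15) = mex{0,2} = 1
G(16) = mex{0,0} = 1
G(17) = mex{0,0} = 1
G_A(17) = 1.
Heap B, S = {1, 8}:
G(0) = 0
G(1) = mex{0} = 1
G(2) = mex{1} = 0
G(3) = mex{0} = 1
G(4) = mex{1} = 0
G(5) = mex{0} = 1
G(6) = mex{1} = 0
G(7) = mex{0} = 1
G(8) = mex{1,0} = 2
G(9) = mex{2,1} = 0
G(10) = mex{0,0} = 1
G(11) = mex{1,1} = 0
G(12) = mex{0,0} = 1
G(13) = mex{1,1} = 0
G(14) = mex{0,0} = 1
G(15) = mex{1,1} = 0
G(16) = mex{0,2} = 1
G(17) = mex{1,0} = 2
G(18) = mex{2,1} = 0
G(19) = mex{0,0} = 1
G_B(19) = 1.
Combined Grundy value = 1 ⊕ 1 = 0.
A winning move leaves total XOR = 0, i.e. changes one component's Grundy value g to g ⊕ X where X is the current total.
Heap A: target g' = 1⊕0 = 1, but every legal move changes the Grundy value (mex property), so 0 moves.
Heap B: target g' = 1⊕0 = 1, but every legal move changes the Grundy value (mex property), so 0 moves.

0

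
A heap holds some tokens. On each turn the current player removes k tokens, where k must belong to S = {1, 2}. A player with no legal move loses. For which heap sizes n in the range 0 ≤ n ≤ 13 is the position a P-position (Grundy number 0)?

G(0) = 0
G(1) = mex{0} = 1
G(2) = mex{1,0} = 2
G(3) = mex{2,1} = 0
G(4) = mex{0,2} = 1
G(5) = mex{1,0} = 2
G(6) = mex{2,1} = 0
G(7) = mex{0,2} = 1
G(8) = mex{1,0} = 2
G(9) = mex{2,1} = 0
G(10) = mex{0,2} = 1
G(11) = mex{1,0} = 2
G(12) = mex{2,1} = 0
G(13) = mex{0,2} = 1
P-positions are exactly the n with G(n) = 0.

0, 3, 6, 9, 12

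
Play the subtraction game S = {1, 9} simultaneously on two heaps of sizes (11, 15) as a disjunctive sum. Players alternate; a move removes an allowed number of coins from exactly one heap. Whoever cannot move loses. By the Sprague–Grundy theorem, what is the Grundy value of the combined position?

All heaps use S = {1, 9}:
G(0) = 0
G(1) = mex{0} = 1
G(2) = mex{1} = 0
G(3) = mex{0} = 1
G(4) = mex{1} = 0
G(5) = mex{0} = 1
G(6) = mex{1} = 0
G(7) = mex{0} = 1
G(8) = mex{1} = 0
G(9) = mex{0,0} = 1
G(10) = mex{1,1} = 0
G(11) = mex{0,0} = 1
G(12) = mex{1,1} = 0
G(13) = mex{0,0} = 1
G(14) = mex{1,1} = 0
G(15) = mex{0,0} = 1
Heap A: G(11) = 1.
Heap B: G(15) = 1.
Combined Grundy value = 1 ⊕ 1 = 0.

0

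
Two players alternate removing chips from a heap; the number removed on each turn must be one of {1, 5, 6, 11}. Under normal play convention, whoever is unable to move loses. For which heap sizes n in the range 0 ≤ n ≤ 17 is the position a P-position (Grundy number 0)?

n :  0  1  2  3  4  5  6  7  8  9 10 11 12 13 14 15 16 17
G :  0  1  0  1  0  1  2  3  2  3  2  3  0  1  0  1  0  1
P-positions are exactly the n with G(n) = 0.

0, 2, 4, 12, 14, 16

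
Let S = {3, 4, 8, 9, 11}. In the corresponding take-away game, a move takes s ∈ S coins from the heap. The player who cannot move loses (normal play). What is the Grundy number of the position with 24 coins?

G(0) = 0
G(1) = mex{} = 0
G(2) = mex{} = 0
G(3) = mex{0} = 1
G(4) = mex{0,0} = 1
G(5) = mex{0,0} = 1
G(6) = mex{1,0} = 2
G(7) = mex{1,1} = 0
G(8) = mex{1,1,0} = 2
G(9) = mex{2,1,0,0} = 3
G(10) = mex{0,2,0,0} = 1
G(11) = mex{2,0,1,0,0} = 3
G(12) = mex{3,2,1,1,0} = 4
G(13) = mex{1,3,1,1,0} = 2
G(14) = mex{3,1,2,1,1} = 0
G(15) = mex{4,3,0,2,1} = 5
G(16) = mex{2,4,2,0,1} = 3
G(17) = mex{0,2,3,2,2} = 1
G(18) = mex{5,0,1,3,0} = 2
G(19) = mex{3,5,3,1,2} = 0
G(20) = mex{1,3,4,3,3} = 0
G(21) = mex{2,1,2,4,1} = 0
G(22) = mex{0,2,0,2,3} = 1
G(23) = mex{0,0,5,0,4} = 1
G(24) = mex{0,0,3,5,2} = 1

1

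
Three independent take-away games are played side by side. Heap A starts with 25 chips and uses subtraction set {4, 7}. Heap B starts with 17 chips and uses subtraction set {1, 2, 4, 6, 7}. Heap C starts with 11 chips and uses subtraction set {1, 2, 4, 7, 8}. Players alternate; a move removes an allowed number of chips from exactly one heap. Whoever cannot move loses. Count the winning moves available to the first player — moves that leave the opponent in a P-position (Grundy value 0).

Heap A, S = {4, 7}:
n :  0  1  2  3  4  5  6  7  8  9 10 11 12 13 14 15 16 17 18 19 20 21 22 23 24 25
G :  0  0  0  0  1  1  1  1  2  2  2  0  0  0  0  1  1  1  1  2  2  2  0  0  0  0
G_A(25) = 0.
Heap B, S = {1, 2, 4, 6, 7}:
G(0) = 0
G(1) = mex{0} = 1
G(2) = mex{1,0} = 2
G(3) = mex{2,1} = 0
G(4) = mex{0,2,0} = 1
G(5) = mex{1,0,1} = 2
G(6) = mex{2,1,2,0} = 3
G(7) = mex{3,2,0,1,0} = 4
G(8) = mex{4,3,1,2,1} = 0
G(9) = mex{0,4,2,0,2} = 1
G(10) = mex{1,0,3,1,0} = 2
G(11) = mex{2,1,4,2,1} = 0
G(12) = mex{0,2,0,3,2} = 1
G(13) = mex{1,0,1,4,3} = 2
G(14) = mex{2,1,2,0,4} = 3
G(15) = mex{3,2,0,1,0} = 4
G(16) = mex{4,3,1,2,1} = 0
G(17) = mex{0,4,2,0,2} = 1
G_B(17) = 1.
Heap C, S = {1, 2, 4, 7, 8}:
n :  0  1  2  3  4  5  6  7  8  9 10 11
G :  0  1  2  0  1  2  0  1  2  0  1  2
G_C(11) = 2.
Combined Grundy value = 0 ⊕ 1 ⊕ 2 = 3.
A winning move leaves total XOR = 0, i.e. changes one component's Grundy value g to g ⊕ X where X is the current total.
Heap A: need g' = 0⊕3 = 3. Options: 25−4→G=2, 25−7→G=1. Hits: 0.
Heap B: need g' = 1⊕3 = 2. Options: 17−1→G=0, 17−2→G=4, 17−4→G=2, 17−6→G=0, 17−7→G=2. Hits: 2.
Heap C: need g' = 2⊕3 = 1. Options: 11−1→G=1, 11−2→G=0, 11−4→G=1, 11−7→G=1, 11−8→G=0. Hits: 3.

5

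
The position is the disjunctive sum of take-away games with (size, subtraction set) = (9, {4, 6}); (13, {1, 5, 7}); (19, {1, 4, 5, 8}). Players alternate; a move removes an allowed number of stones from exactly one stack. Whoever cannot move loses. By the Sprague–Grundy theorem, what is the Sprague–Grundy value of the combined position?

Stack A, S = {4, 6}:
G(0) = 0
G(1) = mex{} = 0
G(2) = mex{} = 0
G(3) = mex{} = 0
G(4) = mex{0} = 1
G(5) = mex{0} = 1
G(6) = mex{0,0} = 1
G(7) = mex{0,0} = 1
G(8) = mex{1,0} = 2
G(9) = mex{1,0} = 2
G_A(9) = 2.
Stack B, S = {1, 5, 7}:
G(0) = 0
G(1) = mex{0} = 1
G(2) = mex{1} = 0
G(3) = mex{0} = 1
G(4) = mex{1} = 0
G(5) = mex{0,0} = 1
G(6) = mex{1,1} = 0
G(7) = mex{0,0,0} = 1
G(8) = mex{1,1,1} = 0
G(9) = mex{0,0,0} = 1
G(10) = mex{1,1,1} = 0
G(11) = mex{0,0,0} = 1
G(12) = mex{1,1,1} = 0
G(13) = mex{0,0,0} = 1
G_B(13) = 1.
Stack C, S = {1, 4, 5, 8}:
G(0) = 0
G(1) = mex{0} = 1
G(2) = mex{1} = 0
G(3) = mex{0} = 1
G(4) = mex{1,0} = 2
G(5) = mex{2,1,0} = 3
G(6) = mex{3,0,1} = 2
G(7) = mex{2,1,0} = 3
G(8) = mex{3,2,1,0} = 4
G(9) = mex{4,3,2,1} = 0
G(10) = mex{0,2,3,0} = 1
G(11) = mex{1,3,2,1} = 0
G(12) = mex{0,4,3,2} = 1
G(13) = mex{1,0,4,3} = 2
G(14) = mex{2,1,0,2} = 3
G(15) = mex{3,0,1,3} = 2
G(16) = mex{2,1,0,4} = 3
G(17) = mex{3,2,1,0} = 4
G(18) = mex{4,3,2,1} = 0
G(19) = mex{0,2,3,0} = 1
G_C(19) = 1.
Combined Grundy value = 2 ⊕ 1 ⊕ 1 = 2.

2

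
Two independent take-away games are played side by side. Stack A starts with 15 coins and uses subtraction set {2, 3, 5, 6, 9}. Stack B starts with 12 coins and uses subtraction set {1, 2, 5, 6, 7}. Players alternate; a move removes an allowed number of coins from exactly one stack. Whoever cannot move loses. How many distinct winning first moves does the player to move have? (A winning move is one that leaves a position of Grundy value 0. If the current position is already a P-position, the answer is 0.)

2

Stack A, S = {2, 3, 5, 6, 9}:
G(0) = 0
G(1) = mex{} = 0
G(2) = mex{0} = 1
G(3) = mex{0,0} = 1
G(4) = mex{1,0} = 2
G(5) = mex{1,1,0} = 2
G(6) = mex{2,1,0,0} = 3
G(7) = mex{2,2,1,0} = 3
G(8) = mex{3,2,1,1} = 0
G(9) = mex{3,3,2,1,0} = 4
G(10) = mex{0,3,2,2,0} = 1
G(11) = mex{4,0,3,2,1} = 5
G(12) = mex{1,4,3,3,1} = 0
G(13) = mex{5,1,0,3,2} = 4
G(14) = mex{0,5,4,0,2} = 1
G(15) = mex{4,0,1,4,3} = 2
G_A(15) = 2.
Stack B, S = {1, 2, 5, 6, 7}:
n :  0  1  2  3  4  5  6  7  8  9 10 11 12
G :  0  1  2  0  1  2  3  4  5  3  4  0  1
G_B(12) = 1.
Combined Grundy value = 2 ⊕ 1 = 3.
A winning move leaves total XOR = 0, i.e. changes one component's Grundy value g to g ⊕ X where X is the current total.
Stack A: need g' = 2⊕3 = 1. Options: 15−2→G=4, 15−3→G=0, 15−5→G=1, 15−6→G=4, 15−9→G=3. Hits: 1.
Stack B: need g' = 1⊕3 = 2. Options: 12−1→G=0, 12−2→G=4, 12−5→G=4, 12−6→G=3, 12−7→G=2. Hits: 1.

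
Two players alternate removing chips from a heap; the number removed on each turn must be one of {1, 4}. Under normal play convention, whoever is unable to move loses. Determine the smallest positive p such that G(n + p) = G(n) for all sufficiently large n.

G(0) = 0
G(1) = mex{0} = 1
G(2) = mex{1} = 0
G(3) = mex{0} = 1
G(4) = mex{1,0} = 2
G(5) = mex{2,1} = 0
G(6) = mex{0,0} = 1
G(7) = mex{1,1} = 0
G(8) = mex{0,2} = 1
G(9) = mex{1,0} = 2
G(10) = mex{2,1} = 0
G(11) = mex{0,0} = 1
G(12) = mex{1,1} = 0
G(13) = mex{0,2} = 1
G(14) = mex{1,0} = 2
G(n+5) = G(n) holds for n = 0,…,3 (a full window of length max(S) = 4), so the sequence is purely periodic with period 5.

5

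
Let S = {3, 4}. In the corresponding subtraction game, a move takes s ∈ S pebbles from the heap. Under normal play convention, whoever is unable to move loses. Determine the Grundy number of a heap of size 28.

0

G(0) = 0
G(1) = mex{} = 0
G(2) = mex{} = 0
G(3) = mex{0} = 1
G(4) = mex{0,0} = 1
G(5) = mex{0,0} = 1
G(6) = mex{1,0} = 2
G(7) = mex{1,1} = 0
G(8) = mex{1,1} = 0
G(9) = mex{2,1} = 0
G(10) = mex{0,2} = 1
G(11) = mex{0,0} = 1
G(12) = mex{0,0} = 1
G(13) = mex{1,0} = 2
G(14) = mex{1,1} = 0
G(15) = mex{1,1} = 0
G(16) = mex{2,1} = 0
G(17) = mex{0,2} = 1
G(18) = mex{0,0} = 1
G(19) = mex{0,0} = 1
G(20) = mex{1,0} = 2
G(21) = mex{1,1} = 0
G(22) = mex{1,1} = 0
G(23) = mex{2,1} = 0
G(24) = mex{0,2} = 1
G(25) = mex{0,0} = 1
G(26) = mex{0,0} = 1
G(27) = mex{1,0} = 2
G(28) = mex{1,1} = 0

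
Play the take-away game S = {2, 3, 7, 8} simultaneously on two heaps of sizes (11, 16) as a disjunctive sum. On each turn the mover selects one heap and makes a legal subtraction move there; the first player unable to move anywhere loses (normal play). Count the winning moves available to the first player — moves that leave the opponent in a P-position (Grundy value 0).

All heaps use S = {2, 3, 7, 8}:
G(0) = 0
G(1) = mex{} = 0
G(2) = mex{0} = 1
G(3) = mex{0,0} = 1
G(4) = mex{1,0} = 2
G(5) = mex{1,1} = 0
G(6) = mex{2,1} = 0
G(7) = mex{0,2,0} = 1
G(8) = mex{0,0,0,0} = 1
G(9) = mex{1,0,1,0} = 2
G(10) = mex{1,1,1,1} = 0
G(11) = mex{2,1,2,1} = 0
G(12) = mex{0,2,0,2} = 1
G(13) = mex{0,0,0,0} = 1
G(14) = mex{1,0,1,0} = 2
G(15) = mex{1,1,1,1} = 0
G(16) = mex{2,1,2,1} = 0
Heap A: G(11) = 0.
Heap B: G(16) = 0.
Combined Grundy value = 0 ⊕ 0 = 0.
A winning move leaves total XOR = 0, i.e. changes one component's Grundy value g to g ⊕ X where X is the current total.
Heap A: target g' = 0⊕0 = 0, but every legal move changes the Grundy value (mex property), so 0 moves.
Heap B: target g' = 0⊕0 = 0, but every legal move changes the Grundy value (mex property), so 0 moves.

0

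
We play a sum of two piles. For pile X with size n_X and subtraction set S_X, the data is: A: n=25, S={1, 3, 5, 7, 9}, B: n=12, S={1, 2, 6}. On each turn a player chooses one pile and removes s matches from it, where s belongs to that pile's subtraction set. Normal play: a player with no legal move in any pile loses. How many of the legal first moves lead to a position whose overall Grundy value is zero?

Pile A, S = {1, 3, 5, 7, 9}:
n :  0  1  2  3  4  5  6  7  8  9 10 11 12 13 14 15 16 17 18 19 20 21 22 23 24 25
G :  0  1  0  1  0  1  0  1  0  1  0  1  0  1  0  1  0  1  0  1  0  1  0  1  0  1
G_A(25) = 1.
Pile B, S = {1, 2, 6}:
n :  0  1  2  3  4  5  6  7  8  9 10 11 12
G :  0  1  2  0  1  2  3  0  1  2  0  1  2
G_B(12) = 2.
Combined Grundy value = 1 ⊕ 2 = 3.
A winning move leaves total XOR = 0, i.e. changes one component's Grundy value g to g ⊕ X where X is the current total.
Pile A: need g' = 1⊕3 = 2. Options: 25−1→G=0, 25−3→G=0, 25−5→G=0, 25−7→G=0, 25−9→G=0. Hits: 0.
Pile B: need g' = 2⊕3 = 1. Options: 12−1→G=1, 12−2→G=0, 12−6→G=3. Hits: 1.

1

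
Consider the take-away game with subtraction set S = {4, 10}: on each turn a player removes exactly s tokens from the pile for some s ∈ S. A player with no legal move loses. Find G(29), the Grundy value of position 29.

0

G(0) = 0
G(1) = mex{} = 0
G(2) = mex{} = 0
G(3) = mex{} = 0
G(4) = mex{0} = 1
G(5) = mex{0} = 1
G(6) = mex{0} = 1
G(7) = mex{0} = 1
G(8) = mex{1} = 0
G(9) = mex{1} = 0
G(10) = mex{1,0} = 2
G(11) = mex{1,0} = 2
G(12) = mex{0,0} = 1
G(13) = mex{0,0} = 1
G(14) = mex{2,1} = 0
G(15) = mex{2,1} = 0
G(16) = mex{1,1} = 0
G(17) = mex{1,1} = 0
G(18) = mex{0,0} = 1
G(19) = mex{0,0} = 1
G(20) = mex{0,2} = 1
G(21) = mex{0,2} = 1
G(22) = mex{1,1} = 0
G(23) = mex{1,1} = 0
G(24) = mex{1,0} = 2
G(25) = mex{1,0} = 2
G(26) = mex{0,0} = 1
G(27) = mex{0,0} = 1
G(28) = mex{2,1} = 0
G(29) = mex{2,1} = 0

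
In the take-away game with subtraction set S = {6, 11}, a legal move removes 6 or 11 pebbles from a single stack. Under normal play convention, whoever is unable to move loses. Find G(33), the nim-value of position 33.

2

G(0) = 0
G(1) = mex{} = 0
G(2) = mex{} = 0
G(3) = mex{} = 0
G(4) = mex{} = 0
G(5) = mex{} = 0
G(6) = mex{0} = 1
G(7) = mex{0} = 1
G(8) = mex{0} = 1
G(9) = mex{0} = 1
G(10) = mex{0} = 1
G(11) = mex{0,0} = 1
G(12) = mex{1,0} = 2
G(13) = mex{1,0} = 2
G(14) = mex{1,0} = 2
G(15) = mex{1,0} = 2
G(16) = mex{1,0} = 2
G(17) = mex{1,1} = 0
G(18) = mex{2,1} = 0
G(19) = mex{2,1} = 0
G(20) = mex{2,1} = 0
G(21) = mex{2,1} = 0
G(22) = mex{2,1} = 0
G(23) = mex{0,2} = 1
G(24) = mex{0,2} = 1
G(25) = mex{0,2} = 1
G(26) = mex{0,2} = 1
G(27) = mex{0,2} = 1
G(28) = mex{0,0} = 1
G(29) = mex{1,0} = 2
G(30) = mex{1,0} = 2
G(31) = mex{1,0} = 2
G(32) = mex{1,0} = 2
G(33) = mex{1,0} = 2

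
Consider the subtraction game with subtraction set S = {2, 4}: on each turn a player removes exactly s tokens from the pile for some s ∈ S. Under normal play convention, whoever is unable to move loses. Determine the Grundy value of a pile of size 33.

n :  0  1  2  3  4  5  6  7  8  9 10 11 12 13 14 15 16 17 18 19 20 21 22 23 24 25 26 27 28 29 30 31 32 33
G :  0  0  1  1  2  2  0  0  1  1  2  2  0  0  1  1  2  2  0  0  1  1  2  2  0  0  1  1  2  2  0  0  1  1

1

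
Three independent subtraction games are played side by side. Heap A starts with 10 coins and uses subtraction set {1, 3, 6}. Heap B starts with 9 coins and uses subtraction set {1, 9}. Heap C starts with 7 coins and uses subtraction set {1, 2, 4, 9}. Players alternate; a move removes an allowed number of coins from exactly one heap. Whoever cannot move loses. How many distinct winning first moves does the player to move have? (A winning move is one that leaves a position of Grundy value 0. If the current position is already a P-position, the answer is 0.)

6

Heap A, S = {1, 3, 6}:
G(0) = 0
G(1) = mex{0} = 1
G(2) = mex{1} = 0
G(3) = mex{0,0} = 1
G(4) = mex{1,1} = 0
G(5) = mex{0,0} = 1
G(6) = mex{1,1,0} = 2
G(7) = mex{2,0,1} = 3
G(8) = mex{3,1,0} = 2
G(9) = mex{2,2,1} = 0
G(10) = mex{0,3,0} = 1
G_A(10) = 1.
Heap B, S = {1, 9}:
n : 0 1 2 3 4 5 6 7 8 9
G : 0 1 0 1 0 1 0 1 0 1
G_B(9) = 1.
Heap C, S = {1, 2, 4, 9}:
n : 0 1 2 3 4 5 6 7
G : 0 1 2 0 1 2 0 1
G_C(7) = 1.
Combined Grundy value = 1 ⊕ 1 ⊕ 1 = 1.
A winning move leaves total XOR = 0, i.e. changes one component's Grundy value g to g ⊕ X where X is the current total.
Heap A: need g' = 1⊕1 = 0. Options: 10−1→G=0, 10−3→G=3, 10−6→G=0. Hits: 2.
Heap B: need g' = 1⊕1 = 0. Options: 9−1→G=0, 9−9→G=0. Hits: 2.
Heap C: need g' = 1⊕1 = 0. Options: 7−1→G=0, 7−2→G=2, 7−4→G=0. Hits: 2.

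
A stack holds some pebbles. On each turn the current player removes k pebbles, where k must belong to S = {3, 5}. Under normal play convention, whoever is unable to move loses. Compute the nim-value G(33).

n :  0  1  2  3  4  5  6  7  8  9 10 11 12 13 14 15 16 17 18 19 20 21 22 23 24 25 26 27 28 29 30 31 32 33
G :  0  0  0  1  1  1  2  2  0  0  0  1  1  1  2  2  0  0  0  1  1  1  2  2  0  0  0  1  1  1  2  2  0  0

0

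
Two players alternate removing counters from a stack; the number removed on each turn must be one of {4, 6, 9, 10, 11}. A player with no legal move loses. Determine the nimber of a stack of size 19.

n :  0  1  2  3  4  5  6  7  8  9 10 11 12 13 14 15 16 17 18 19
G :  0  0  0  0  1  1  1  1  2  2  2  2  3  3  3  0  0  0  0  1

1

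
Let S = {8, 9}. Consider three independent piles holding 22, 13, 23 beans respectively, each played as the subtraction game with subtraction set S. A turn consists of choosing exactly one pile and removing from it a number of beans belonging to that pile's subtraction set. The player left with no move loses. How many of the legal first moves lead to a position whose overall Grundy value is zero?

6

All piles use S = {8, 9}:
n :  0  1  2  3  4  5  6  7  8  9 10 11 12 13 14 15 16 17 18 19 20 21 22 23
G :  0  0  0  0  0  0  0  0  1  1  1  1  1  1  1  1  2  0  0  0  0  0  0  0
Pile A: G(22) = 0.
Pile B: G(13) = 1.
Pile C: G(23) = 0.
Combined Grundy value = 0 ⊕ 1 ⊕ 0 = 1.
A winning move leaves total XOR = 0, i.e. changes one component's Grundy value g to g ⊕ X where X is the current total.
Pile A: need g' = 0⊕1 = 1. Options: 22−8→G=1, 22−9→G=1. Hits: 2.
Pile B: need g' = 1⊕1 = 0. Options: 13−8→G=0, 13−9→G=0. Hits: 2.
Pile C: need g' = 0⊕1 = 1. Options: 23−8→G=1, 23−9→G=1. Hits: 2.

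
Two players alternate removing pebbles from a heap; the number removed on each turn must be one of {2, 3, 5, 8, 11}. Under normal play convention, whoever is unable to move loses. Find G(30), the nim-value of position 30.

2

n :  0  1  2  3  4  5  6  7  8  9 10 11 12 13 14 15 16 17 18 19 20 21 22 23 24 25 26 27 28 29 30
G :  0  0  1  1  2  2  3  0  4  1  3  2  4  0  0  1  1  2  2  3  0  4  1  3  2  4  0  0  1  1  2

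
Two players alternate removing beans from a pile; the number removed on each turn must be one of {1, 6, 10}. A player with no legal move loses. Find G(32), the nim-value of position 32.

0

n :  0  1  2  3  4  5  6  7  8  9 10 11 12 13 14 15 16 17 18 19 20 21 22 23 24 25 26 27 28 29 30 31 32
G :  0  1  0  1  0  1  2  0  1  0  1  0  1  2  3  2  0  1  0  1  0  1  2  0  1  0  1  0  1  2  3  2  0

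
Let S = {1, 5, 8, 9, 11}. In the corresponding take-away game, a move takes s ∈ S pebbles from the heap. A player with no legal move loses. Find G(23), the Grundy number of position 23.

n :  0  1  2  3  4  5  6  7  8  9 10 11 12 13 14 15 16 17 18 19 20 21 22 23
G :  0  1  0  1  0  1  0  1  2  3  2  3  2  3  2  3  0  1  0  1  0  1  0  1

1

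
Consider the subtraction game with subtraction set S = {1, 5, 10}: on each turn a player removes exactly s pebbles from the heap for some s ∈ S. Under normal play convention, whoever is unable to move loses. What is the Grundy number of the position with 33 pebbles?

n :  0  1  2  3  4  5  6  7  8  9 10 11 12 13 14 15 16 17 18 19 20 21 22 23 24 25 26 27 28 29 30 31 32 33
G :  0  1  0  1  0  1  0  1  0  1  2  3  2  3  2  0  1  0  1  0  1  0  1  0  1  2  3  2  3  2  0  1  0  1

1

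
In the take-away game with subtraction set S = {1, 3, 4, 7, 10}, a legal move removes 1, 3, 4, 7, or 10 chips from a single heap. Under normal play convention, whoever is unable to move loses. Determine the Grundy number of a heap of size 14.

1

G(0) = 0
G(1) = mex{0} = 1
G(2) = mex{1} = 0
G(3) = mex{0,0} = 1
G(4) = mex{1,1,0} = 2
G(5) = mex{2,0,1} = 3
G(6) = mex{3,1,0} = 2
G(7) = mex{2,2,1,0} = 3
G(8) = mex{3,3,2,1} = 0
G(9) = mex{0,2,3,0} = 1
G(10) = mex{1,3,2,1,0} = 4
G(11) = mex{4,0,3,2,1} = 5
G(12) = mex{5,1,0,3,0} = 2
G(13) = mex{2,4,1,2,1} = 0
G(14) = mex{0,5,4,3,2} = 1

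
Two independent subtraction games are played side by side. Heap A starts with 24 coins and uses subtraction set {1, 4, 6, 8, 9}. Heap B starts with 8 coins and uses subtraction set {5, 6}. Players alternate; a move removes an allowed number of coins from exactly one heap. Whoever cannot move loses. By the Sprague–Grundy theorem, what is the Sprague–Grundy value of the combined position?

1

Heap A, S = {1, 4, 6, 8, 9}:
n :  0  1  2  3  4  5  6  7  8  9 10 11 12 13 14 15 16 17 18 19 20 21 22 23 24
G :  0  1  0  1  2  0  1  0  1  2  3  2  0  1  2  3  2  0  1  0  1  2  0  1  0
G_A(24) = 0.
Heap B, S = {5, 6}:
n : 0 1 2 3 4 5 6 7 8
G : 0 0 0 0 0 1 1 1 1
G_B(8) = 1.
Combined Grundy value = 0 ⊕ 1 = 1.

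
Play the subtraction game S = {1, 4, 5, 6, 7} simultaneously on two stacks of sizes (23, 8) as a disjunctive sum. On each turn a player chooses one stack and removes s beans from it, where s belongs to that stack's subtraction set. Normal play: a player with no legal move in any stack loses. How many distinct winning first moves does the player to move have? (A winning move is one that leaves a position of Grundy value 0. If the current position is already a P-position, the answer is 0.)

All stacks use S = {1, 4, 5, 6, 7}:
G(0) = 0
G(1) = mex{0} = 1
G(2) = mex{1} = 0
G(3) = mex{0} = 1
G(4) = mex{1,0} = 2
G(5) = mex{2,1,0} = 3
G(6) = mex{3,0,1,0} = 2
G(7) = mex{2,1,0,1,0} = 3
G(8) = mex{3,2,1,0,1} = 4
G(9) = mex{4,3,2,1,0} = 5
G(10) = mex{5,2,3,2,1} = 0
G(11) = mex{0,3,2,3,2} = 1
G(12) = mex{1,4,3,2,3} = 0
G(13) = mex{0,5,4,3,2} = 1
G(14) = mex{1,0,5,4,3} = 2
G(15) = mex{2,1,0,5,4} = 3
G(16) = mex{3,0,1,0,5} = 2
G(17) = mex{2,1,0,1,0} = 3
G(18) = mex{3,2,1,0,1} = 4
G(19) = mex{4,3,2,1,0} = 5
G(20) = mex{5,2,3,2,1} = 0
G(21) = mex{0,3,2,3,2} = 1
G(22) = mex{1,4,3,2,3} = 0
G(23) = mex{0,5,4,3,2} = 1
Stack A: G(23) = 1.
Stack B: G(8) = 4.
Combined Grundy value = 1 ⊕ 4 = 5.
A winning move leaves total XOR = 0, i.e. changes one component's Grundy value g to g ⊕ X where X is the current total.
Stack A: need g' = 1⊕5 = 4. Options: 23−1→G=0, 23−4→G=5, 23−5→G=4, 23−6→G=3, 23−7→G=2. Hits: 1.
Stack B: need g' = 4⊕5 = 1. Options: 8−1→G=3, 8−4→G=2, 8−5→G=1, 8−6→G=0, 8−7→G=1. Hits: 2.

3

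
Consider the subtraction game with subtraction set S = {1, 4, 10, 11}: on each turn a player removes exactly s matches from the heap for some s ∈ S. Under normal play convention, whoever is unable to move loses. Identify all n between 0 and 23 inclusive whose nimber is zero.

0, 2, 5, 7, 14, 19, 21

G(0) = 0
G(1) = mex{0} = 1
G(2) = mex{1} = 0
G(3) = mex{0} = 1
G(4) = mex{1,0} = 2
G(5) = mex{2,1} = 0
G(6) = mex{0,0} = 1
G(7) = mex{1,1} = 0
G(8) = mex{0,2} = 1
G(9) = mex{1,0} = 2
G(10) = mex{2,1,0} = 3
G(11) = mex{3,0,1,0} = 2
G(12) = mex{2,1,0,1} = 3
G(13) = mex{3,2,1,0} = 4
G(14) = mex{4,3,2,1} = 0
G(15) = mex{0,2,0,2} = 1
G(16) = mex{1,3,1,0} = 2
G(17) = mex{2,4,0,1} = 3
G(18) = mex{3,0,1,0} = 2
G(19) = mex{2,1,2,1} = 0
G(20) = mex{0,2,3,2} = 1
G(21) = mex{1,3,2,3} = 0
G(22) = mex{0,2,3,2} = 1
G(23) = mex{1,0,4,3} = 2
P-positions are exactly the n with G(n) = 0.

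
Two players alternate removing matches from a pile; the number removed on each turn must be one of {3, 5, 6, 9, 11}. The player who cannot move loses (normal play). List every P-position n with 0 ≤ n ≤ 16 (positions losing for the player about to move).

0, 1, 2, 14, 15, 16

G(0) = 0
G(1) = mex{} = 0
G(2) = mex{} = 0
G(3) = mex{0} = 1
G(4) = mex{0} = 1
G(5) = mex{0,0} = 1
G(6) = mex{1,0,0} = 2
G(7) = mex{1,0,0} = 2
G(8) = mex{1,1,0} = 2
G(9) = mex{2,1,1,0} = 3
G(10) = mex{2,1,1,0} = 3
G(11) = mex{2,2,1,0,0} = 3
G(12) = mex{3,2,2,1,0} = 4
G(13) = mex{3,2,2,1,0} = 4
G(14) = mex{3,3,2,1,1} = 0
G(15) = mex{4,3,3,2,1} = 0
G(16) = mex{4,3,3,2,1} = 0
P-positions are exactly the n with G(n) = 0.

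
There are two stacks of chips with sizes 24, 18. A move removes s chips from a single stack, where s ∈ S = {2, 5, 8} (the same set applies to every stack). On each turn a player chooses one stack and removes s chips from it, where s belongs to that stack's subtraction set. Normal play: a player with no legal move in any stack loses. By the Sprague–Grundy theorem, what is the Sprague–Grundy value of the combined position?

2

All stacks use S = {2, 5, 8}:
n :  0  1  2  3  4  5  6  7  8  9 10 11 12 13 14 15 16 17 18 19 20 21 22 23 24
G :  0  0  1  1  0  2  1  0  2  1  0  0  1  1  0  2  1  0  2  1  0  0  1  1  0
Stack A: G(24) = 0.
Stack B: G(18) = 2.
Combined Grundy value = 0 ⊕ 2 = 2.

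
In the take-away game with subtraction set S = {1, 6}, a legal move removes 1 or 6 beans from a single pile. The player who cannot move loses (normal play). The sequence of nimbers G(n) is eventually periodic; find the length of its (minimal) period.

7

G(0) = 0
G(1) = mex{0} = 1
G(2) = mex{1} = 0
G(3) = mex{0} = 1
G(4) = mex{1} = 0
G(5) = mex{0} = 1
G(6) = mex{1,0} = 2
G(7) = mex{2,1} = 0
G(8) = mex{0,0} = 1
G(9) = mex{1,1} = 0
G(10) = mex{0,0} = 1
G(11) = mex{1,1} = 0
G(12) = mex{0,2} = 1
G(13) = mex{1,0} = 2
G(14) = mex{2,1} = 0
G(15) = mex{0,0} = 1
G(n+7) = G(n) holds for n = 0,…,5 (a full window of length max(S) = 6), so the sequence is purely periodic with period 7.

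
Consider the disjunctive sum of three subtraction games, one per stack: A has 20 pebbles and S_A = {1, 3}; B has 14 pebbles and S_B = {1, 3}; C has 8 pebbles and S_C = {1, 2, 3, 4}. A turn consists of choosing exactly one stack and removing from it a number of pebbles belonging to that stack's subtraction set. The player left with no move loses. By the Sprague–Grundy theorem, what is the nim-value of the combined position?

Stack A, S = {1, 3}:
G(0) = 0
G(1) = mex{0} = 1
G(2) = mex{1} = 0
G(3) = mex{0,0} = 1
G(4) = mex{1,1} = 0
G(5) = mex{0,0} = 1
G(6) = mex{1,1} = 0
G(7) = mex{0,0} = 1
G(8) = mex{1,1} = 0
G(9) = mex{0,0} = 1
G(10) = mex{1,1} = 0
G(11) = mex{0,0} = 1
G(12) = mex{1,1} = 0
G(13) = mex{0,0} = 1
G(14) = mex{1,1} = 0
G(15) = mex{0,0} = 1
G(16) = mex{1,1} = 0
G(17) = mex{0,0} = 1
G(18) = mex{1,1} = 0
G(19) = mex{0,0} = 1
G(20) = mex{1,1} = 0
G_A(20) = 0.
Stack B, S = {1, 3}:
n :  0  1  2  3  4  5  6  7  8  9 10 11 12 13 14
G :  0  1  0  1  0  1  0  1  0  1  0  1  0  1  0
G_B(14) = 0.
Stack C, S = {1, 2, 3, 4}:
n : 0 1 2 3 4 5 6 7 8
G : 0 1 2 3 4 0 1 2 3
G_C(8) = 3.
Combined Grundy value = 0 ⊕ 0 ⊕ 3 = 3.

3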